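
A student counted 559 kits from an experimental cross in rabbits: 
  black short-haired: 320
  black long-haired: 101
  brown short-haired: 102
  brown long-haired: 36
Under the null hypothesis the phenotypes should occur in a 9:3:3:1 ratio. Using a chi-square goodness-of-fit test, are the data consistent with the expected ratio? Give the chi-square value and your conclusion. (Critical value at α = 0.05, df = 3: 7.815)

Under the 9:3:3:1 hypothesis (Σ ratio = 16, N = 559):
  black short-haired: 559 × 9/16 = 314.4375
  black long-haired: 559 × 3/16 = 104.8125
  brown short-haired: 559 × 3/16 = 104.8125
  brown long-haired: 559 × 1/16 = 34.9375
χ² = Σ (O − E)² / E
  black short-haired: (320 − 314.4375)² / 314.4375 = 0.0984
  black long-haired: (101 − 104.8125)² / 104.8125 = 0.1387
  brown short-haired: (102 − 104.8125)² / 104.8125 = 0.0755
  brown long-haired: (36 − 34.9375)² / 34.9375 = 0.0323
χ² = 0.0984 + 0.1387 + 0.0755 + 0.0323 = 0.3449 ≈ 0.345
Degrees of freedom = 4 − 1 = 3; critical value at α = 0.05 is 7.815.
Since 0.345 < 7.815, we fail to reject the null hypothesis — the data are consistent with the 9:3:3:1 ratio.

0.345; consistent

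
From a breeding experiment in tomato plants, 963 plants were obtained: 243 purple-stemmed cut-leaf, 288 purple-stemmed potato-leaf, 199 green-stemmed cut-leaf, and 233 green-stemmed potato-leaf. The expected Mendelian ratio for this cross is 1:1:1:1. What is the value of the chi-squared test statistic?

16.784

Total ratio parts = 4. Expected numbers out of 963:
  purple-stemmed cut-leaf: 963 × 1/4 = 240.75
  purple-stemmed potato-leaf: 963 × 1/4 = 240.75
  green-stemmed cut-leaf: 963 × 1/4 = 240.75
  green-stemmed potato-leaf: 963 × 1/4 = 240.75
χ² = Σ (O − E)² / E
  purple-stemmed cut-leaf: (243 − 240.75)² / 240.75 = 0.0210
  purple-stemmed potato-leaf: (288 − 240.75)² / 240.75 = 9.2734
  green-stemmed cut-leaf: (199 − 240.75)² / 240.75 = 7.2401
  green-stemmed potato-leaf: (233 − 240.75)² / 240.75 = 0.2495
χ² = 0.0210 + 9.2734 + 7.2401 + 0.2495 = 16.784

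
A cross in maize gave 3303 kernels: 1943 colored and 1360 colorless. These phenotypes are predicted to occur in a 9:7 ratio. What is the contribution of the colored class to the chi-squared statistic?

Expected counts for N = 3303 under a 9:7 ratio (total parts = 16):
  colored: 3303 × 9/16 = 1857.9375
  colorless: 3303 × 7/16 = 1445.0625
Contribution of colored: (1943 − 1857.9375)² / 1857.9375 = 3.8944

3.894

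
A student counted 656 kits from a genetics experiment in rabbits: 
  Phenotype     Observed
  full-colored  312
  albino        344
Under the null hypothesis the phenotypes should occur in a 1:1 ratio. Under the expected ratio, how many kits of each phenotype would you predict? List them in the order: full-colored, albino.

The 1:1 ratio has 2 parts, so with N = 656 the expected counts are:
  full-colored: 656 × 1/2 = 328
  albino: 656 × 1/2 = 328

328, 328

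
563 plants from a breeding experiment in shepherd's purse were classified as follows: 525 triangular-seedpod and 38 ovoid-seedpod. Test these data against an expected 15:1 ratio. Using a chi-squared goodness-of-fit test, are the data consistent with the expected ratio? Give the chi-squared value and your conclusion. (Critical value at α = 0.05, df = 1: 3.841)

Expected counts for N = 563 under a 15:1 ratio (total parts = 16):
  triangular-seedpod: 563 × 15/16 = 527.8125
  ovoid-seedpod: 563 × 1/16 = 35.1875
χ² = Σ (O − E)² / E
  triangular-seedpod: (525 − 527.8125)² / 527.8125 = 0.0150
  ovoid-seedpod: (38 − 35.1875)² / 35.1875 = 0.2248
χ² = 0.0150 + 0.2248 = 0.2398 ≈ 0.240
Degrees of freedom = 2 − 1 = 1; critical value at α = 0.05 is 3.841.
Since 0.240 < 3.841, we fail to reject the null hypothesis — the data are consistent with the 15:1 ratio.

0.240; consistent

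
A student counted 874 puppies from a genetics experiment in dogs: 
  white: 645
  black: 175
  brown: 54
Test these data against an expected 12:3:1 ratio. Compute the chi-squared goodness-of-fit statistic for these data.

Total ratio parts = 16. Expected numbers out of 874:
  white: 874 × 12/16 = 655.5
  black: 874 × 3/16 = 163.875
  brown: 874 × 1/16 = 54.625
χ² = Σ (O − E)² / E
  white: (645 − 655.5)² / 655.5 = 0.1682
  black: (175 − 163.875)² / 163.875 = 0.7552
  brown: (54 − 54.625)² / 54.625 = 0.0072
χ² = 0.1682 + 0.7552 + 0.0072 = 0.9306 ≈ 0.931

0.931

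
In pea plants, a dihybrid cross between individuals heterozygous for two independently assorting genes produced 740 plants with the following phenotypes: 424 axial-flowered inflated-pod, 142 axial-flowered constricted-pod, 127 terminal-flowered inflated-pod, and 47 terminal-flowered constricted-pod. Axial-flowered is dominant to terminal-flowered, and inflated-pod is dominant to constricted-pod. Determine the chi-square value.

A dihybrid F₂ with independent assortment and complete dominance at both loci gives a 9:3:3:1 phenotypic ratio.
The 9:3:3:1 ratio has 16 parts, so with N = 740 the expected counts are:
  axial-flowered inflated-pod: 740 × 9/16 = 416.25
  axial-flowered constricted-pod: 740 × 3/16 = 138.75
  terminal-flowered inflated-pod: 740 × 3/16 = 138.75
  terminal-flowered constricted-pod: 740 × 1/16 = 46.25
χ² = Σ (O − E)² / E
  axial-flowered inflated-pod: (424 − 416.25)² / 416.25 = 0.1443
  axial-flowered constricted-pod: (142 − 138.75)² / 138.75 = 0.0761
  terminal-flowered inflated-pod: (127 − 138.75)² / 138.75 = 0.9950
  terminal-flowered constricted-pod: (47 − 46.25)² / 46.25 = 0.0122
χ² = 0.1443 + 0.0761 + 0.9950 + 0.0122 = 1.2276 ≈ 1.228

1.228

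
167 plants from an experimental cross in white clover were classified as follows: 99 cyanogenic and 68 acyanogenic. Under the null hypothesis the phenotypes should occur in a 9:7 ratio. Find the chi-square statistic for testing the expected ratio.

Under the 9:7 hypothesis (Σ ratio = 16, N = 167):
  cyanogenic: 167 × 9/16 = 93.9375
  acyanogenic: 167 × 7/16 = 73.0625
χ² = Σ (O − E)² / E
  cyanogenic: (99 − 93.9375)² / 93.9375 = 0.2728
  acyanogenic: (68 − 73.0625)² / 73.0625 = 0.3508
χ² = 0.2728 + 0.3508 = 0.6236 ≈ 0.624

0.624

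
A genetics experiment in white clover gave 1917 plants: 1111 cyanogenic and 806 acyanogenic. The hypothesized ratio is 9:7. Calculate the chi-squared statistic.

2.265

Under the 9:7 hypothesis (Σ ratio = 16, N = 1917):
  cyanogenic: 1917 × 9/16 = 1078.3125
  acyanogenic: 1917 × 7/16 = 838.6875
χ² = Σ (O − E)² / E
  cyanogenic: (1111 − 1078.3125)² / 1078.3125 = 0.9909
  acyanogenic: (806 − 838.6875)² / 838.6875 = 1.2740
χ² = 0.9909 + 1.2740 = 2.2649 ≈ 2.265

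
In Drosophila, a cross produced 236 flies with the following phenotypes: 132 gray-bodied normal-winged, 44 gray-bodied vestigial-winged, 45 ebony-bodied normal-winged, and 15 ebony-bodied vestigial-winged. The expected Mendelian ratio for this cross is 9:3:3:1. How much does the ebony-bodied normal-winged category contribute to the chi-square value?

Total ratio parts = 16. Expected numbers out of 236:
  gray-bodied normal-winged: 236 × 9/16 = 132.75
  gray-bodied vestigial-winged: 236 × 3/16 = 44.25
  ebony-bodied normal-winged: 236 × 3/16 = 44.25
  ebony-bodied vestigial-winged: 236 × 1/16 = 14.75
Contribution of ebony-bodied normal-winged: (45 − 44.25)² / 44.25 = 0.0127

0.013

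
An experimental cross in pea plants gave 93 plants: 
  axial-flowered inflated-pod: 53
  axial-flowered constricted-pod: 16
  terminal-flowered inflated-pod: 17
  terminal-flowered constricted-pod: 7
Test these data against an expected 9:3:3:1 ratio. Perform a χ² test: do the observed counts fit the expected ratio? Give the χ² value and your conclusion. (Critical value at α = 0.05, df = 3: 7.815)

0.381; consistent

Under the 9:3:3:1 hypothesis (Σ ratio = 16, N = 93):
  axial-flowered inflated-pod: 93 × 9/16 = 52.3125
  axial-flowered constricted-pod: 93 × 3/16 = 17.4375
  terminal-flowered inflated-pod: 93 × 3/16 = 17.4375
  terminal-flowered constricted-pod: 93 × 1/16 = 5.8125
χ² = Σ (O − E)² / E
  axial-flowered inflated-pod: (53 − 52.3125)² / 52.3125 = 0.0090
  axial-flowered constricted-pod: (16 − 17.4375)² / 17.4375 = 0.1185
  terminal-flowered inflated-pod: (17 − 17.4375)² / 17.4375 = 0.0110
  terminal-flowered constricted-pod: (7 − 5.8125)² / 5.8125 = 0.2426
χ² = 0.0090 + 0.1185 + 0.0110 + 0.2426 = 0.3811 ≈ 0.381
Degrees of freedom = 4 − 1 = 3; critical value at α = 0.05 is 7.815.
Since 0.381 < 7.815, we fail to reject the null hypothesis — the data are consistent with the 9:3:3:1 ratio.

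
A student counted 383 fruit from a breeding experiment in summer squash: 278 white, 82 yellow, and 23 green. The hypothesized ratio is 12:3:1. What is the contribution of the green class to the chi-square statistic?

Under the 12:3:1 hypothesis (Σ ratio = 16, N = 383):
  white: 383 × 12/16 = 287.25
  yellow: 383 × 3/16 = 71.8125
  green: 383 × 1/16 = 23.9375
Contribution of green: (23 − 23.9375)² / 23.9375 = 0.0367

0.037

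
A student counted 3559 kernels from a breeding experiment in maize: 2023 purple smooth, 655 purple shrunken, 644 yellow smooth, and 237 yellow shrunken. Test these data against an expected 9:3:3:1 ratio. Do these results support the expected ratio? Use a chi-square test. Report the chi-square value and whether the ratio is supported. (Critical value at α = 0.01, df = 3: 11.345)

Expected counts for N = 3559 under a 9:3:3:1 ratio (total parts = 16):
  purple smooth: 3559 × 9/16 = 2001.9375
  purple shrunken: 3559 × 3/16 = 667.3125
  yellow smooth: 3559 × 3/16 = 667.3125
  yellow shrunken: 3559 × 1/16 = 222.4375
χ² = Σ (O − E)² / E
  purple smooth: (2023 − 2001.9375)² / 2001.9375 = 0.2216
  purple shrunken: (655 − 667.3125)² / 667.3125 = 0.2272
  yellow smooth: (644 − 667.3125)² / 667.3125 = 0.8144
  yellow shrunken: (237 − 222.4375)² / 222.4375 = 0.9534
χ² = 0.2216 + 0.2272 + 0.8144 + 0.9534 = 2.2166 ≈ 2.217
Degrees of freedom = 4 − 1 = 3; critical value at α = 0.01 is 11.345.
Since 2.217 < 11.345, we fail to reject the null hypothesis — the data are consistent with the 9:3:3:1 ratio.

2.217; consistent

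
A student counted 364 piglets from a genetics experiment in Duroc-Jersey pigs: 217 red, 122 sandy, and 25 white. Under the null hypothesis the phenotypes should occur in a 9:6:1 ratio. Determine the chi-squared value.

The 9:6:1 ratio has 16 parts, so with N = 364 the expected counts are:
  red: 364 × 9/16 = 204.75
  sandy: 364 × 6/16 = 136.5
  white: 364 × 1/16 = 22.75
χ² = Σ (O − E)² / E
  red: (217 − 204.75)² / 204.75 = 0.7329
  sandy: (122 − 136.5)² / 136.5 = 1.5403
  white: (25 − 22.75)² / 22.75 = 0.2225
χ² = 0.7329 + 1.5403 + 0.2225 = 2.4957 ≈ 2.496

2.496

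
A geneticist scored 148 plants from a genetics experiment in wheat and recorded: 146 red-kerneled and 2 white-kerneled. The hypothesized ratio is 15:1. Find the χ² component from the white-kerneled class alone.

5.682

Under the 15:1 hypothesis (Σ ratio = 16, N = 148):
  red-kerneled: 148 × 15/16 = 138.75
  white-kerneled: 148 × 1/16 = 9.25
Contribution of white-kerneled: (2 − 9.25)² / 9.25 = 5.6824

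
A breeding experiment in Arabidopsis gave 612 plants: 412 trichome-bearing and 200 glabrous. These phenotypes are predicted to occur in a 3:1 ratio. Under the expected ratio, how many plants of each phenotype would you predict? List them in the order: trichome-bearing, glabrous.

459, 153

Expected counts for N = 612 under a 3:1 ratio (total parts = 4):
  trichome-bearing: 612 × 3/4 = 459
  glabrous: 612 × 1/4 = 153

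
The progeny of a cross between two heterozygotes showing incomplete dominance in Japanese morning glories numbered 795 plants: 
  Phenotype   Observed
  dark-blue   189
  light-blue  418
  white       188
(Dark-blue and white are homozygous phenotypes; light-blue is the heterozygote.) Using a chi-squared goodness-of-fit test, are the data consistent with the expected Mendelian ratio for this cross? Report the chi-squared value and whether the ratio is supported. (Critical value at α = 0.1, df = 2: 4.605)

2.117; consistent

With incomplete dominance, a heterozygote × heterozygote cross gives a 1:2:1 phenotypic ratio.
Under the 1:2:1 hypothesis (Σ ratio = 4, N = 795):
  dark-blue: 795 × 1/4 = 198.75
  light-blue: 795 × 2/4 = 397.5
  white: 795 × 1/4 = 198.75
χ² = Σ (O − E)² / E
  dark-blue: (189 − 198.75)² / 198.75 = 0.4783
  light-blue: (418 − 397.5)² / 397.5 = 1.0572
  white: (188 − 198.75)² / 198.75 = 0.5814
χ² = 0.4783 + 1.0572 + 0.5814 = 2.1169 ≈ 2.117
Degrees of freedom = 3 − 1 = 2; critical value at α = 0.1 is 4.605.
Since 2.117 < 4.605, we fail to reject the null hypothesis — the data are consistent with the 1:2:1 ratio.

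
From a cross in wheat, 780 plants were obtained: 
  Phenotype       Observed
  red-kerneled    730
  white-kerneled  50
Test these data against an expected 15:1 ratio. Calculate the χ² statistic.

0.034

Total ratio parts = 16. Expected numbers out of 780:
  red-kerneled: 780 × 15/16 = 731.25
  white-kerneled: 780 × 1/16 = 48.75
χ² = Σ (O − E)² / E
  red-kerneled: (730 − 731.25)² / 731.25 = 0.0021
  white-kerneled: (50 − 48.75)² / 48.75 = 0.0321
χ² = 0.0021 + 0.0321 = 0.0342 ≈ 0.034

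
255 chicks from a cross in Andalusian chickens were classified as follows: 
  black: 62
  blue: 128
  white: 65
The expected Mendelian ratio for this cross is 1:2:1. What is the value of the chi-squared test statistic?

0.075

Under the 1:2:1 hypothesis (Σ ratio = 4, N = 255):
  black: 255 × 1/4 = 63.75
  blue: 255 × 2/4 = 127.5
  white: 255 × 1/4 = 63.75
χ² = Σ (O − E)² / E
  black: (62 − 63.75)² / 63.75 = 0.0480
  blue: (128 − 127.5)² / 127.5 = 0.0020
  white: (65 − 63.75)² / 63.75 = 0.0245
χ² = 0.0480 + 0.0020 + 0.0245 = 0.0745 ≈ 0.075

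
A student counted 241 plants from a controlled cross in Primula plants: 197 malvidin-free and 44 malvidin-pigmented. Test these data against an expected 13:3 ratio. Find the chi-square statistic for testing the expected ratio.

0.038

Total ratio parts = 16. Expected numbers out of 241:
  malvidin-free: 241 × 13/16 = 195.8125
  malvidin-pigmented: 241 × 3/16 = 45.1875
χ² = Σ (O − E)² / E
  malvidin-free: (197 − 195.8125)² / 195.8125 = 0.0072
  malvidin-pigmented: (44 − 45.1875)² / 45.1875 = 0.0312
χ² = 0.0072 + 0.0312 = 0.0384 ≈ 0.038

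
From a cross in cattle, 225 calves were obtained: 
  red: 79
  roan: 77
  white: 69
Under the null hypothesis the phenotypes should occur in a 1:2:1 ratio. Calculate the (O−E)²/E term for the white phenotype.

Under the 1:2:1 hypothesis (Σ ratio = 4, N = 225):
  red: 225 × 1/4 = 56.25
  roan: 225 × 2/4 = 112.5
  white: 225 × 1/4 = 56.25
Contribution of white: (69 − 56.25)² / 56.25 = 2.8900

2.890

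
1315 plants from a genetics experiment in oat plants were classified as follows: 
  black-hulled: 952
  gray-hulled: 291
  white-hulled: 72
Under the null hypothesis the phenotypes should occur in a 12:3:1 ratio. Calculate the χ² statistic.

The 12:3:1 ratio has 16 parts, so with N = 1315 the expected counts are:
  black-hulled: 1315 × 12/16 = 986.25
  gray-hulled: 1315 × 3/16 = 246.5625
  white-hulled: 1315 × 1/16 = 82.1875
χ² = Σ (O − E)² / E
  black-hulled: (952 − 986.25)² / 986.25 = 1.1894
  gray-hulled: (291 − 246.5625)² / 246.5625 = 8.0089
  white-hulled: (72 − 82.1875)² / 82.1875 = 1.2628
χ² = 1.1894 + 8.0089 + 1.2628 = 10.4611 ≈ 10.461

10.461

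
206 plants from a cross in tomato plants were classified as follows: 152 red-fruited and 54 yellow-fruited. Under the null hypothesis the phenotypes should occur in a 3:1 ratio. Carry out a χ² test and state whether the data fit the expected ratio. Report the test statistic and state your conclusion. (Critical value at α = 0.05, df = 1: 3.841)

Expected counts for N = 206 under a 3:1 ratio (total parts = 4):
  red-fruited: 206 × 3/4 = 154.5
  yellow-fruited: 206 × 1/4 = 51.5
χ² = Σ (O − E)² / E
  red-fruited: (152 − 154.5)² / 154.5 = 0.0405
  yellow-fruited: (54 − 51.5)² / 51.5 = 0.1214
χ² = 0.0405 + 0.1214 = 0.1619 ≈ 0.162
Degrees of freedom = 2 − 1 = 1; critical value at α = 0.05 is 3.841.
Since 0.162 < 3.841, we fail to reject the null hypothesis — the data are consistent with the 3:1 ratio.

0.162; consistent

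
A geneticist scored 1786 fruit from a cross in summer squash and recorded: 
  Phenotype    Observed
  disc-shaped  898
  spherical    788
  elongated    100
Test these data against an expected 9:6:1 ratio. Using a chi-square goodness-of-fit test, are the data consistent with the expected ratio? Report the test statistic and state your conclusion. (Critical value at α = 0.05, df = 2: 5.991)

33.405; not consistent

Expected counts for N = 1786 under a 9:6:1 ratio (total parts = 16):
  disc-shaped: 1786 × 9/16 = 1004.625
  spherical: 1786 × 6/16 = 669.75
  elongated: 1786 × 1/16 = 111.625
χ² = Σ (O − E)² / E
  disc-shaped: (898 − 1004.625)² / 1004.625 = 11.3166
  spherical: (788 − 669.75)² / 669.75 = 20.8780
  elongated: (100 − 111.625)² / 111.625 = 1.2107
χ² = 11.3166 + 20.8780 + 1.2107 = 33.4053 ≈ 33.405
Degrees of freedom = 3 − 1 = 2; critical value at α = 0.05 is 5.991.
Since 33.405 > 5.991, we reject the null hypothesis — the data do not fit the 9:6:1 ratio.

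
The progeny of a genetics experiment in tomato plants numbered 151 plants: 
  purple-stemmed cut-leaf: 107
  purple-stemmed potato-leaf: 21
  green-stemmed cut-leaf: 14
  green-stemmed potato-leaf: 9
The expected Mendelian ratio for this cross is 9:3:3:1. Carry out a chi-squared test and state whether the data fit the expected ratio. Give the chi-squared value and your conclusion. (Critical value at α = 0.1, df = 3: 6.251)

Total ratio parts = 16. Expected numbers out of 151:
  purple-stemmed cut-leaf: 151 × 9/16 = 84.9375
  purple-stemmed potato-leaf: 151 × 3/16 = 28.3125
  green-stemmed cut-leaf: 151 × 3/16 = 28.3125
  green-stemmed potato-leaf: 151 × 1/16 = 9.4375
χ² = Σ (O − E)² / E
  purple-stemmed cut-leaf: (107 − 84.9375)² / 84.9375 = 5.7307
  purple-stemmed potato-leaf: (21 − 28.3125)² / 28.3125 = 1.8887
  green-stemmed cut-leaf: (14 − 28.3125)² / 28.3125 = 7.2352
  green-stemmed potato-leaf: (9 − 9.4375)² / 9.4375 = 0.0203
χ² = 5.7307 + 1.8887 + 7.2352 + 0.0203 = 14.8749 ≈ 14.875
Degrees of freedom = 4 − 1 = 3; critical value at α = 0.1 is 6.251.
Since 14.875 > 6.251, we reject the null hypothesis — the data do not fit the 9:3:3:1 ratio.

14.875; not consistent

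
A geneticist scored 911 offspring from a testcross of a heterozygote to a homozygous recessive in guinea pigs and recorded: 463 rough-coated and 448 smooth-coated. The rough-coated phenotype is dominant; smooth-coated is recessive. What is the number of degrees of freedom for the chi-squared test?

A testcross of a heterozygote (Aa × aa) gives a 1:1 phenotypic ratio.
A goodness-of-fit test with 2 phenotype classes has df = 2 − 1 = 1.

1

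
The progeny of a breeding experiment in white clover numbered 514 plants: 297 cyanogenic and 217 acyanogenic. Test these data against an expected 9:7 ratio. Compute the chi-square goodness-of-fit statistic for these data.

Total ratio parts = 16. Expected numbers out of 514:
  cyanogenic: 514 × 9/16 = 289.125
  acyanogenic: 514 × 7/16 = 224.875
χ² = Σ (O − E)² / E
  cyanogenic: (297 − 289.125)² / 289.125 = 0.2145
  acyanogenic: (217 − 224.875)² / 224.875 = 0.2758
χ² = 0.2145 + 0.2758 = 0.4903 ≈ 0.490

0.490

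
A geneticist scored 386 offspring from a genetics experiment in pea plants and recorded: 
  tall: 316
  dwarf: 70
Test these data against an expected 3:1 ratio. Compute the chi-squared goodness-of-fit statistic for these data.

9.703

Under the 3:1 hypothesis (Σ ratio = 4, N = 386):
  tall: 386 × 3/4 = 289.5
  dwarf: 386 × 1/4 = 96.5
χ² = Σ (O − E)² / E
  tall: (316 − 289.5)² / 289.5 = 2.4257
  dwarf: (70 − 96.5)² / 96.5 = 7.2772
χ² = 2.4257 + 7.2772 = 9.7029 ≈ 9.703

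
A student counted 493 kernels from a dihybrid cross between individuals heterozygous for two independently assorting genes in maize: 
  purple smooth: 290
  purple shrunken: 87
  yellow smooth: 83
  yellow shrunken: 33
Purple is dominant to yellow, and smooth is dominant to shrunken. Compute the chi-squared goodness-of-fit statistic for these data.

A dihybrid F₂ with independent assortment and complete dominance at both loci gives a 9:3:3:1 phenotypic ratio.
Expected counts for N = 493 under a 9:3:3:1 ratio (total parts = 16):
  purple smooth: 493 × 9/16 = 277.3125
  purple shrunken: 493 × 3/16 = 92.4375
  yellow smooth: 493 × 3/16 = 92.4375
  yellow shrunken: 493 × 1/16 = 30.8125
χ² = Σ (O − E)² / E
  purple smooth: (290 − 277.3125)² / 277.3125 = 0.5805
  purple shrunken: (87 − 92.4375)² / 92.4375 = 0.3199
  yellow smooth: (83 − 92.4375)² / 92.4375 = 0.9635
  yellow shrunken: (33 − 30.8125)² / 30.8125 = 0.1553
χ² = 0.5805 + 0.3199 + 0.9635 + 0.1553 = 2.0192 ≈ 2.019

2.019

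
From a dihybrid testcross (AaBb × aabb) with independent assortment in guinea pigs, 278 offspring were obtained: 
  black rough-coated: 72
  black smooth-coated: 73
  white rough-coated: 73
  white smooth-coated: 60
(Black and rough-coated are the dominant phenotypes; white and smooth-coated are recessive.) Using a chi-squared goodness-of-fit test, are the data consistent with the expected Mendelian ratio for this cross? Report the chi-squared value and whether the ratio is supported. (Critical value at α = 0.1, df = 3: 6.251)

A dihybrid testcross with independent assortment gives a 1:1:1:1 ratio.
Total ratio parts = 4. Expected numbers out of 278:
  black rough-coated: 278 × 1/4 = 69.5
  black smooth-coated: 278 × 1/4 = 69.5
  white rough-coated: 278 × 1/4 = 69.5
  white smooth-coated: 278 × 1/4 = 69.5
χ² = Σ (O − E)² / E
  black rough-coated: (72 − 69.5)² / 69.5 = 0.0899
  black smooth-coated: (73 − 69.5)² / 69.5 = 0.1763
  white rough-coated: (73 − 69.5)² / 69.5 = 0.1763
  white smooth-coated: (60 − 69.5)² / 69.5 = 1.2986
χ² = 0.0899 + 0.1763 + 0.1763 + 1.2986 = 1.7411 ≈ 1.741
Degrees of freedom = 4 − 1 = 3; critical value at α = 0.1 is 6.251.
Since 1.741 < 6.251, we fail to reject the null hypothesis — the data are consistent with the 1:1:1:1 ratio.

1.741; consistent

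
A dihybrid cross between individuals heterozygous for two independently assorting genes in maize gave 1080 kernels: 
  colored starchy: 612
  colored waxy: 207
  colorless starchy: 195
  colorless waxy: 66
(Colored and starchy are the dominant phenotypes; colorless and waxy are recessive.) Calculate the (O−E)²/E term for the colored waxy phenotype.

0.100

A dihybrid F₂ with independent assortment and complete dominance at both loci gives a 9:3:3:1 phenotypic ratio.
Expected counts for N = 1080 under a 9:3:3:1 ratio (total parts = 16):
  colored starchy: 1080 × 9/16 = 607.5
  colored waxy: 1080 × 3/16 = 202.5
  colorless starchy: 1080 × 3/16 = 202.5
  colorless waxy: 1080 × 1/16 = 67.5
Contribution of colored waxy: (207 − 202.5)² / 202.5 = 0.1000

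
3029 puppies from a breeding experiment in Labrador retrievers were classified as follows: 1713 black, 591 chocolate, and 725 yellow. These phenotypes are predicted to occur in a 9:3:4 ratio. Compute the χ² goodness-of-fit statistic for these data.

Under the 9:3:4 hypothesis (Σ ratio = 16, N = 3029):
  black: 3029 × 9/16 = 1703.8125
  chocolate: 3029 × 3/16 = 567.9375
  yellow: 3029 × 4/16 = 757.25
χ² = Σ (O − E)² / E
  black: (1713 − 1703.8125)² / 1703.8125 = 0.0495
  chocolate: (591 − 567.9375)² / 567.9375 = 0.9365
  yellow: (725 − 757.25)² / 757.25 = 1.3735
χ² = 0.0495 + 0.9365 + 1.3735 = 2.3595 ≈ 2.360

2.360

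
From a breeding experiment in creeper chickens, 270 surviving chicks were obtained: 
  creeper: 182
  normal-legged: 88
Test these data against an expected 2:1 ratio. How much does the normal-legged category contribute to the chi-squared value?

The 2:1 ratio has 3 parts, so with N = 270 the expected counts are:
  creeper: 270 × 2/3 = 180
  normal-legged: 270 × 1/3 = 90
Contribution of normal-legged: (88 − 90)² / 90 = 0.0444

0.044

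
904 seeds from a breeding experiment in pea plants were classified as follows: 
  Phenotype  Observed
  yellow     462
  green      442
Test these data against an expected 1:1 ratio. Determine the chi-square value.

0.442

Total ratio parts = 2. Expected numbers out of 904:
  yellow: 904 × 1/2 = 452
  green: 904 × 1/2 = 452
χ² = Σ (O − E)² / E
  yellow: (462 − 452)² / 452 = 0.2212
  green: (442 − 452)² / 452 = 0.2212
χ² = 0.2212 + 0.2212 = 0.4424 ≈ 0.442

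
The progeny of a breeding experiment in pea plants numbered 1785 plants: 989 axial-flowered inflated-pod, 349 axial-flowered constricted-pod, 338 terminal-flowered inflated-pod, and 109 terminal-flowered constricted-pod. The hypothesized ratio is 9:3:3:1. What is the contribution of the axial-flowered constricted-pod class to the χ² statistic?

0.612

Under the 9:3:3:1 hypothesis (Σ ratio = 16, N = 1785):
  axial-flowered inflated-pod: 1785 × 9/16 = 1004.0625
  axial-flowered constricted-pod: 1785 × 3/16 = 334.6875
  terminal-flowered inflated-pod: 1785 × 3/16 = 334.6875
  terminal-flowered constricted-pod: 1785 × 1/16 = 111.5625
Contribution of axial-flowered constricted-pod: (349 − 334.6875)² / 334.6875 = 0.6121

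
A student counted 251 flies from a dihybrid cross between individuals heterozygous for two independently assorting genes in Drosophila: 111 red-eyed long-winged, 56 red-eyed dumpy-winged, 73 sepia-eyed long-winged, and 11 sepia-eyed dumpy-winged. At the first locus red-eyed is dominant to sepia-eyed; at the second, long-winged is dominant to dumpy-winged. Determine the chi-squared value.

23.847

A dihybrid F₂ with independent assortment and complete dominance at both loci gives a 9:3:3:1 phenotypic ratio.
Total ratio parts = 16. Expected numbers out of 251:
  red-eyed long-winged: 251 × 9/16 = 141.1875
  red-eyed dumpy-winged: 251 × 3/16 = 47.0625
  sepia-eyed long-winged: 251 × 3/16 = 47.0625
  sepia-eyed dumpy-winged: 251 × 1/16 = 15.6875
χ² = Σ (O − E)² / E
  red-eyed long-winged: (111 − 141.1875)² / 141.1875 = 6.4544
  red-eyed dumpy-winged: (56 − 47.0625)² / 47.0625 = 1.6973
  sepia-eyed long-winged: (73 − 47.0625)² / 47.0625 = 14.2949
  sepia-eyed dumpy-winged: (11 − 15.6875)² / 15.6875 = 1.4006
χ² = 6.4544 + 1.6973 + 14.2949 + 1.4006 = 23.8472 ≈ 23.847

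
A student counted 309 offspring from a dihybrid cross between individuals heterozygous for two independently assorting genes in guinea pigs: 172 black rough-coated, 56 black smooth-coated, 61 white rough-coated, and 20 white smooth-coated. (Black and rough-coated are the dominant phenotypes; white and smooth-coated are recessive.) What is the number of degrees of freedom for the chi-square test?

3

A dihybrid F₂ with independent assortment and complete dominance at both loci gives a 9:3:3:1 phenotypic ratio.
A goodness-of-fit test with 4 phenotype classes has df = 4 − 1 = 3.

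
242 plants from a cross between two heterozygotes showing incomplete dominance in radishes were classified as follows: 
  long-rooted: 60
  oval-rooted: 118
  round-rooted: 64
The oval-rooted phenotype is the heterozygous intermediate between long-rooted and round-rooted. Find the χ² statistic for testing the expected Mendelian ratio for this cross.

0.281

With incomplete dominance, a heterozygote × heterozygote cross gives a 1:2:1 phenotypic ratio.
Total ratio parts = 4. Expected numbers out of 242:
  long-rooted: 242 × 1/4 = 60.5
  oval-rooted: 242 × 2/4 = 121
  round-rooted: 242 × 1/4 = 60.5
χ² = Σ (O − E)² / E
  long-rooted: (60 − 60.5)² / 60.5 = 0.0041
  oval-rooted: (118 − 121)² / 121 = 0.0744
  round-rooted: (64 − 60.5)² / 60.5 = 0.2025
χ² = 0.0041 + 0.0744 + 0.2025 = 0.281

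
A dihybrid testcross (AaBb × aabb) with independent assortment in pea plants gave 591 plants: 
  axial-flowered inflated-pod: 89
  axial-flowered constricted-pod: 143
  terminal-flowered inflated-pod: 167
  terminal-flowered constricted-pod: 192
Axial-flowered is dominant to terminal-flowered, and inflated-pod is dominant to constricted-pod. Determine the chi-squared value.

A dihybrid testcross with independent assortment gives a 1:1:1:1 ratio.
Under the 1:1:1:1 hypothesis (Σ ratio = 4, N = 591):
  axial-flowered inflated-pod: 591 × 1/4 = 147.75
  axial-flowered constricted-pod: 591 × 1/4 = 147.75
  terminal-flowered inflated-pod: 591 × 1/4 = 147.75
  terminal-flowered constricted-pod: 591 × 1/4 = 147.75
χ² = Σ (O − E)² / E
  axial-flowered inflated-pod: (89 − 147.75)² / 147.75 = 23.3608
  axial-flowered constricted-pod: (143 − 147.75)² / 147.75 = 0.1527
  terminal-flowered inflated-pod: (167 − 147.75)² / 147.75 = 2.5080
  terminal-flowered constricted-pod: (192 − 147.75)² / 147.75 = 13.2525
χ² = 23.3608 + 0.1527 + 2.5080 + 13.2525 = 39.274

39.274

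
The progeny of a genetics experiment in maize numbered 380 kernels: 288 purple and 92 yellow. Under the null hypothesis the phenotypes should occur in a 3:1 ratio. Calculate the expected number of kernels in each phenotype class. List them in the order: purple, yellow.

285, 95

Under the 3:1 hypothesis (Σ ratio = 4, N = 380):
  purple: 380 × 3/4 = 285
  yellow: 380 × 1/4 = 95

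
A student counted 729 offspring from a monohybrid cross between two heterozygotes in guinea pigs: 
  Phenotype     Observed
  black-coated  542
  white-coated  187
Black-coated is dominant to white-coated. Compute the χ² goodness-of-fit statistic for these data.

0.165

For a monohybrid cross between heterozygotes with complete dominance, the expected phenotypic ratio is 3:1.
Total ratio parts = 4. Expected numbers out of 729:
  black-coated: 729 × 3/4 = 546.75
  white-coated: 729 × 1/4 = 182.25
χ² = Σ (O − E)² / E
  black-coated: (542 − 546.75)² / 546.75 = 0.0413
  white-coated: (187 − 182.25)² / 182.25 = 0.1238
χ² = 0.0413 + 0.1238 = 0.1651 ≈ 0.165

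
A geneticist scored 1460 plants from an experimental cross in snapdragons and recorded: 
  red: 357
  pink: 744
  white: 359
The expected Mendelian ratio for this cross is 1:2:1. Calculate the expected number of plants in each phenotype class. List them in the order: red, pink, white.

Total ratio parts = 4. Expected numbers out of 1460:
  red: 1460 × 1/4 = 365
  pink: 1460 × 2/4 = 730
  white: 1460 × 1/4 = 365

365, 730, 365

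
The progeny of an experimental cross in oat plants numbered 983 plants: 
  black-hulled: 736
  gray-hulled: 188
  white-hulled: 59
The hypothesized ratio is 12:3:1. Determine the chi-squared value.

0.173

The 12:3:1 ratio has 16 parts, so with N = 983 the expected counts are:
  black-hulled: 983 × 12/16 = 737.25
  gray-hulled: 983 × 3/16 = 184.3125
  white-hulled: 983 × 1/16 = 61.4375
χ² = Σ (O − E)² / E
  black-hulled: (736 − 737.25)² / 737.25 = 0.0021
  gray-hulled: (188 − 184.3125)² / 184.3125 = 0.0738
  white-hulled: (59 − 61.4375)² / 61.4375 = 0.0967
χ² = 0.0021 + 0.0738 + 0.0967 = 0.1726 ≈ 0.173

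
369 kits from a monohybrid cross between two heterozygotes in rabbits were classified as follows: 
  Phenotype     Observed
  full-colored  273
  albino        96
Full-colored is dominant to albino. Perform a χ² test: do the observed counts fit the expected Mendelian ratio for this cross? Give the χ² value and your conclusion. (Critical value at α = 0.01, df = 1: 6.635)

For a monohybrid cross between heterozygotes with complete dominance, the expected phenotypic ratio is 3:1.
Expected counts for N = 369 under a 3:1 ratio (total parts = 4):
  full-colored: 369 × 3/4 = 276.75
  albino: 369 × 1/4 = 92.25
χ² = Σ (O − E)² / E
  full-colored: (273 − 276.75)² / 276.75 = 0.0508
  albino: (96 − 92.25)² / 92.25 = 0.1524
χ² = 0.0508 + 0.1524 = 0.2032 ≈ 0.203
Degrees of freedom = 2 − 1 = 1; critical value at α = 0.01 is 6.635.
Since 0.203 < 6.635, we fail to reject the null hypothesis — the data are consistent with the 3:1 ratio.

0.203; consistent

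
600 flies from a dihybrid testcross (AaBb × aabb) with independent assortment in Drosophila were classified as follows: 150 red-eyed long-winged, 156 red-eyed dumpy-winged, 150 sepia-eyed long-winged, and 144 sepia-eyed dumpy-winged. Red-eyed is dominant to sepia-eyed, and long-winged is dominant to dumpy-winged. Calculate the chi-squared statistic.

0.480

A dihybrid testcross with independent assortment gives a 1:1:1:1 ratio.
Expected counts for N = 600 under a 1:1:1:1 ratio (total parts = 4):
  red-eyed long-winged: 600 × 1/4 = 150
  red-eyed dumpy-winged: 600 × 1/4 = 150
  sepia-eyed long-winged: 600 × 1/4 = 150
  sepia-eyed dumpy-winged: 600 × 1/4 = 150
χ² = Σ (O − E)² / E
  red-eyed long-winged: (150 − 150)² / 150 = 0.0000
  red-eyed dumpy-winged: (156 − 150)² / 150 = 0.2400
  sepia-eyed long-winged: (150 − 150)² / 150 = 0.0000
  sepia-eyed dumpy-winged: (144 − 150)² / 150 = 0.2400
χ² = 0.0000 + 0.2400 + 0.0000 + 0.2400 = 0.480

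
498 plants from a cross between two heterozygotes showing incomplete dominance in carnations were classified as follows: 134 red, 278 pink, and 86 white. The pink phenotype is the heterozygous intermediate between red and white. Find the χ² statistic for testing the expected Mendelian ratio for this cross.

With incomplete dominance, a heterozygote × heterozygote cross gives a 1:2:1 phenotypic ratio.
The 1:2:1 ratio has 4 parts, so with N = 498 the expected counts are:
  red: 498 × 1/4 = 124.5
  pink: 498 × 2/4 = 249
  white: 498 × 1/4 = 124.5
χ² = Σ (O − E)² / E
  red: (134 − 124.5)² / 124.5 = 0.7249
  pink: (278 − 249)² / 249 = 3.3775
  white: (86 − 124.5)² / 124.5 = 11.9056
χ² = 0.7249 + 3.3775 + 11.9056 = 16.008

16.008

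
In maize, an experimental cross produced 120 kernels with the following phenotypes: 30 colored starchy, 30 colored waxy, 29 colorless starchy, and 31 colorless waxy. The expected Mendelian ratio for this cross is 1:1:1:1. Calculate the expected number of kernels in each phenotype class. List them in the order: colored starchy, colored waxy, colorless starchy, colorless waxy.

30, 30, 30, 30

Under the 1:1:1:1 hypothesis (Σ ratio = 4, N = 120):
  colored starchy: 120 × 1/4 = 30
  colored waxy: 120 × 1/4 = 30
  colorless starchy: 120 × 1/4 = 30
  colorless waxy: 120 × 1/4 = 30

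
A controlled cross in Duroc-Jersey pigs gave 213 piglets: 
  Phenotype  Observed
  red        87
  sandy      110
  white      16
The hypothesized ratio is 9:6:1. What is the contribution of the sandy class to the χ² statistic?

Total ratio parts = 16. Expected numbers out of 213:
  red: 213 × 9/16 = 119.8125
  sandy: 213 × 6/16 = 79.875
  white: 213 × 1/16 = 13.3125
Contribution of sandy: (110 − 79.875)² / 79.875 = 11.3617

11.362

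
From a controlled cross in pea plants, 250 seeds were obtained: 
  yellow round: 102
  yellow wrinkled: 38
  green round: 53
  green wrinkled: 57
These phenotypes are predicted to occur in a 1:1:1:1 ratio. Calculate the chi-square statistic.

36.496

Under the 1:1:1:1 hypothesis (Σ ratio = 4, N = 250):
  yellow round: 250 × 1/4 = 62.5
  yellow wrinkled: 250 × 1/4 = 62.5
  green round: 250 × 1/4 = 62.5
  green wrinkled: 250 × 1/4 = 62.5
χ² = Σ (O − E)² / E
  yellow round: (102 − 62.5)² / 62.5 = 24.9640
  yellow wrinkled: (38 − 62.5)² / 62.5 = 9.6040
  green round: (53 − 62.5)² / 62.5 = 1.4440
  green wrinkled: (57 − 62.5)² / 62.5 = 0.4840
χ² = 24.9640 + 9.6040 + 1.4440 + 0.4840 = 36.496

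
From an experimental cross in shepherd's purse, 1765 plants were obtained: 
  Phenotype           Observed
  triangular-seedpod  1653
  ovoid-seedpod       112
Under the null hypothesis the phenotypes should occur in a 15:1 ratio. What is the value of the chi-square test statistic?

Total ratio parts = 16. Expected numbers out of 1765:
  triangular-seedpod: 1765 × 15/16 = 1654.6875
  ovoid-seedpod: 1765 × 1/16 = 110.3125
χ² = Σ (O − E)² / E
  triangular-seedpod: (1653 − 1654.6875)² / 1654.6875 = 0.0017
  ovoid-seedpod: (112 − 110.3125)² / 110.3125 = 0.0258
χ² = 0.0017 + 0.0258 = 0.0275 ≈ 0.028

0.028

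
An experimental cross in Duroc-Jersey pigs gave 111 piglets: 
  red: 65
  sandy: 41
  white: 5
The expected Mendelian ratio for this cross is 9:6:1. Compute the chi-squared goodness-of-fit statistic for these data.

Total ratio parts = 16. Expected numbers out of 111:
  red: 111 × 9/16 = 62.4375
  sandy: 111 × 6/16 = 41.625
  white: 111 × 1/16 = 6.9375
χ² = Σ (O − E)² / E
  red: (65 − 62.4375)² / 62.4375 = 0.1052
  sandy: (41 − 41.625)² / 41.625 = 0.0094
  white: (5 − 6.9375)² / 6.9375 = 0.5411
χ² = 0.1052 + 0.0094 + 0.5411 = 0.6557 ≈ 0.656

0.656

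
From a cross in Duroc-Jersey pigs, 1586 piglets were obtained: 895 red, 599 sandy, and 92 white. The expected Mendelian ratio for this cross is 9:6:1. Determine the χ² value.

0.552

Total ratio parts = 16. Expected numbers out of 1586:
  red: 1586 × 9/16 = 892.125
  sandy: 1586 × 6/16 = 594.75
  white: 1586 × 1/16 = 99.125
χ² = Σ (O − E)² / E
  red: (895 − 892.125)² / 892.125 = 0.0093
  sandy: (599 − 594.75)² / 594.75 = 0.0304
  white: (92 − 99.125)² / 99.125 = 0.5121
χ² = 0.0093 + 0.0304 + 0.5121 = 0.5518 ≈ 0.552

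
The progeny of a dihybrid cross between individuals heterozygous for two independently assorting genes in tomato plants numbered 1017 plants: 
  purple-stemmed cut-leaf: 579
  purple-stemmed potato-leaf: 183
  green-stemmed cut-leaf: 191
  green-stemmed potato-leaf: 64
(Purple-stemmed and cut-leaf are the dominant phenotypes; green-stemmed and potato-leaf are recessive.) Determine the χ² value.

0.398

A dihybrid F₂ with independent assortment and complete dominance at both loci gives a 9:3:3:1 phenotypic ratio.
Expected counts for N = 1017 under a 9:3:3:1 ratio (total parts = 16):
  purple-stemmed cut-leaf: 1017 × 9/16 = 572.0625
  purple-stemmed potato-leaf: 1017 × 3/16 = 190.6875
  green-stemmed cut-leaf: 1017 × 3/16 = 190.6875
  green-stemmed potato-leaf: 1017 × 1/16 = 63.5625
χ² = Σ (O − E)² / E
  purple-stemmed cut-leaf: (579 − 572.0625)² / 572.0625 = 0.0841
  purple-stemmed potato-leaf: (183 − 190.6875)² / 190.6875 = 0.3099
  green-stemmed cut-leaf: (191 − 190.6875)² / 190.6875 = 0.0005
  green-stemmed potato-leaf: (64 − 63.5625)² / 63.5625 = 0.0030
χ² = 0.0841 + 0.3099 + 0.0005 + 0.0030 = 0.3975 ≈ 0.398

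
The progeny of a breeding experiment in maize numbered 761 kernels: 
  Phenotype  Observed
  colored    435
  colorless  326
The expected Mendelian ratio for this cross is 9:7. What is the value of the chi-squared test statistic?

Expected counts for N = 761 under a 9:7 ratio (total parts = 16):
  colored: 761 × 9/16 = 428.0625
  colorless: 761 × 7/16 = 332.9375
χ² = Σ (O − E)² / E
  colored: (435 − 428.0625)² / 428.0625 = 0.1124
  colorless: (326 − 332.9375)² / 332.9375 = 0.1446
χ² = 0.1124 + 0.1446 = 0.257

0.257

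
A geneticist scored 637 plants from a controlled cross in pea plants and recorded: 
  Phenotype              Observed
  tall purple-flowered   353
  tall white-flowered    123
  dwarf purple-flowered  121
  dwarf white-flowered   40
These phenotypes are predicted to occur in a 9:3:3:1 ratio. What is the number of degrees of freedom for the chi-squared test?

3

A goodness-of-fit test with 4 phenotype classes has df = 4 − 1 = 3.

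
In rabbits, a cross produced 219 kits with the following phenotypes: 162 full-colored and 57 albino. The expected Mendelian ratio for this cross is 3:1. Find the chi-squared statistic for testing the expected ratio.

Total ratio parts = 4. Expected numbers out of 219:
  full-colored: 219 × 3/4 = 164.25
  albino: 219 × 1/4 = 54.75
χ² = Σ (O − E)² / E
  full-colored: (162 − 164.25)² / 164.25 = 0.0308
  albino: (57 − 54.75)² / 54.75 = 0.0925
χ² = 0.0308 + 0.0925 = 0.1233 ≈ 0.123

0.123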